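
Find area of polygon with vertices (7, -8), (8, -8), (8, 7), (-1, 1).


Shoelace sum: (7*(-8) - 8*(-8)) + (8*7 - 8*(-8)) + (8*1 - (-1)*7) + ((-1)*(-8) - 7*1)
= 144
Area = |144|/2 = 72

72


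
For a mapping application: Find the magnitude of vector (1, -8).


|u| = sqrt(1^2 + (-8)^2) = sqrt(65) = 8.0623

8.0623


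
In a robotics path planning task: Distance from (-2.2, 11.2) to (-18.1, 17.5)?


dx=-15.9, dy=6.3
d^2 = (-15.9)^2 + 6.3^2 = 292.5
d = sqrt(292.5) = 17.1026

17.1026


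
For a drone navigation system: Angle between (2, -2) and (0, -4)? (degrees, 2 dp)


u.v = 8, |u| = sqrt(8) = 2.8284, |v| = sqrt(16) = 4
cos(theta) = u.v/(|u||v|) = 8/sqrt(128) = 0.707107
theta = acos(0.707107) = 45 degrees

45 degrees


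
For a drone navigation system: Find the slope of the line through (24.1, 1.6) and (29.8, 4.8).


slope = (y2-y1)/(x2-x1) = (4.8-1.6)/(29.8-24.1) = 3.2/5.7 = 0.5614

0.5614


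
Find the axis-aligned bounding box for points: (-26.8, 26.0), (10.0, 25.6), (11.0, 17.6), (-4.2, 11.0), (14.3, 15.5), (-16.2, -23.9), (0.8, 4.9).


x range: [-26.8, 14.3]
y range: [-23.9, 26]
Bounding box: (-26.8,-23.9) to (14.3,26)

(-26.8,-23.9) to (14.3,26)


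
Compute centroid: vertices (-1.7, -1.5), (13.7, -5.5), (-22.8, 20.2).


Centroid = ((x_A+x_B+x_C)/3, (y_A+y_B+y_C)/3)
= (((-1.7)+13.7+(-22.8))/3, ((-1.5)+(-5.5)+20.2)/3)
= (-3.6, 4.4)

(-3.6, 4.4)


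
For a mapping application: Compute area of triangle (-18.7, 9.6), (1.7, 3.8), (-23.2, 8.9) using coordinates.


Area = |x_A(y_B-y_C) + x_B(y_C-y_A) + x_C(y_A-y_B)|/2
= |95.37 + (-1.19) + (-134.56)|/2
= 40.38/2 = 20.19

20.19


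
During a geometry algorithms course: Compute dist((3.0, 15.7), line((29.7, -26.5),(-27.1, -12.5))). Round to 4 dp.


|cross product| = 2023.16
|line direction| = sqrt(3422.24) = 58.4999
Distance = 2023.16/sqrt(3422.24) = 34.584

34.584


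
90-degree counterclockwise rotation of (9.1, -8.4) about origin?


90° CCW: (x,y) -> (-y, x)
(9.1,-8.4) -> (8.4, 9.1)

(8.4, 9.1)


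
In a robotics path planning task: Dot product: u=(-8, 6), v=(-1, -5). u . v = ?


u . v = u_x*v_x + u_y*v_y = (-8)*(-1) + 6*(-5)
= 8 + (-30) = -22

-22


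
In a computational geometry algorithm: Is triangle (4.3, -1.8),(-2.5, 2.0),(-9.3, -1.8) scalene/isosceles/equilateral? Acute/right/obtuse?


Side lengths squared: AB^2=60.68, BC^2=60.68, CA^2=184.96
Sorted: [60.68, 60.68, 184.96]
By sides: Isosceles, By angles: Obtuse

Isosceles, Obtuse


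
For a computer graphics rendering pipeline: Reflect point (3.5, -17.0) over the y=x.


Reflection over y=x: (x,y) -> (y,x)
(3.5, -17) -> (-17, 3.5)

(-17, 3.5)


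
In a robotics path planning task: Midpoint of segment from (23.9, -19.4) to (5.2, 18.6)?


M = ((23.9+5.2)/2, ((-19.4)+18.6)/2)
= (14.55, -0.4)

(14.55, -0.4)


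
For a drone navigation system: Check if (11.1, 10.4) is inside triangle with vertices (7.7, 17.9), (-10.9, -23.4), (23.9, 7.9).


Cross products: AB x AP = 279.92, BC x BP = 487.64, CA x CP = 87.5
All same sign? yes

Yes, inside


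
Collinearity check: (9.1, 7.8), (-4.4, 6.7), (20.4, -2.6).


Cross product: ((-4.4)-9.1)*((-2.6)-7.8) - (6.7-7.8)*(20.4-9.1)
= 152.83

No, not collinear


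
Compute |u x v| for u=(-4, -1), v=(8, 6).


|u x v| = |(-4)*6 - (-1)*8|
= |(-24) - (-8)| = 16

16


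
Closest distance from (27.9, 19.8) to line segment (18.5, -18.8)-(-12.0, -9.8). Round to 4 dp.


Project P onto AB: t = 0.06 (clamped to [0,1])
Closest point on segment: (16.6692, -18.2598)
Distance: 39.6822

39.6822


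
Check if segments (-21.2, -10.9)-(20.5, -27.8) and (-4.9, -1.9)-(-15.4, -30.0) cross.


Cross products: d1=-363.53, d2=985.69, d3=650.77, d4=-698.45
d1*d2 < 0 and d3*d4 < 0? yes

Yes, they intersect


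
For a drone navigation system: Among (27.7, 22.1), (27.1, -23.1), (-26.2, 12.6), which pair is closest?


d(P0,P1) = 45.204, d(P0,P2) = 54.7308, d(P1,P2) = 64.1512
Closest: P0 and P1

Closest pair: (27.7, 22.1) and (27.1, -23.1), distance = 45.204


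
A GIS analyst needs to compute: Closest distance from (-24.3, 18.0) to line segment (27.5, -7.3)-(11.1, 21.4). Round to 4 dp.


Project P onto AB: t = 1 (clamped to [0,1])
Closest point on segment: (11.1, 21.4)
Distance: 35.5629

35.5629


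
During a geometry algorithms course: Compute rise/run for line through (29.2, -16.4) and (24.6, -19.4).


slope = (y2-y1)/(x2-x1) = ((-19.4)-(-16.4))/(24.6-29.2) = (-3)/(-4.6) = 0.6522

0.6522


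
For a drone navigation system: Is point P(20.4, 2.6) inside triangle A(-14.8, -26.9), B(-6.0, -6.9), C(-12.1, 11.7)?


Cross products: AB x AP = -444.4, BC x BP = -548.99, CA x CP = 1279.07
All same sign? no

No, outside


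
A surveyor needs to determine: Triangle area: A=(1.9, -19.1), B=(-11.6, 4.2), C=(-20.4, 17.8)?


Area = |x_A(y_B-y_C) + x_B(y_C-y_A) + x_C(y_A-y_B)|/2
= |(-25.84) + (-428.04) + 475.32|/2
= 21.44/2 = 10.72

10.72


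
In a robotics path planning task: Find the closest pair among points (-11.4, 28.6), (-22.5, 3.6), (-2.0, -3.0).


d(P0,P1) = 27.3534, d(P0,P2) = 32.9685, d(P1,P2) = 21.5362
Closest: P1 and P2

Closest pair: (-22.5, 3.6) and (-2.0, -3.0), distance = 21.5362


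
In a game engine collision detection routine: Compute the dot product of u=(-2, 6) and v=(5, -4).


u . v = u_x*v_x + u_y*v_y = (-2)*5 + 6*(-4)
= (-10) + (-24) = -34

-34


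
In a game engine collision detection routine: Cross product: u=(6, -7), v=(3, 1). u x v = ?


u x v = u_x*v_y - u_y*v_x = 6*1 - (-7)*3
= 6 - (-21) = 27

27


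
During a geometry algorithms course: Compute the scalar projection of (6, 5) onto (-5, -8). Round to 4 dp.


u.v = -70, |v| = sqrt(89) = 9.434
Scalar projection = u.v / |v| = -70 / sqrt(89) = -7.42

-7.42


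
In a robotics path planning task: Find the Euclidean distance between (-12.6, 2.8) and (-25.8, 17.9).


dx=-13.2, dy=15.1
d^2 = (-13.2)^2 + 15.1^2 = 402.25
d = sqrt(402.25) = 20.0562

20.0562


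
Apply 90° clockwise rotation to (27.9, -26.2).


90° CW: (x,y) -> (y, -x)
(27.9,-26.2) -> (-26.2, -27.9)

(-26.2, -27.9)


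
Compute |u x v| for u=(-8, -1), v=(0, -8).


|u x v| = |(-8)*(-8) - (-1)*0|
= |64 - 0| = 64

64


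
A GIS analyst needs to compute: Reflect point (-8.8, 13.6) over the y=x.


Reflection over y=x: (x,y) -> (y,x)
(-8.8, 13.6) -> (13.6, -8.8)

(13.6, -8.8)


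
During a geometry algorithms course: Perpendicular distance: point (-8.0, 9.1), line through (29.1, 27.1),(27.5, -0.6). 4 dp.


|cross product| = 998.87
|line direction| = sqrt(769.85) = 27.7462
Distance = 998.87/sqrt(769.85) = 36.0003

36.0003


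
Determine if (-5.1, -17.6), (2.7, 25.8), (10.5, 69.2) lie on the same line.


Cross product: (2.7-(-5.1))*(69.2-(-17.6)) - (25.8-(-17.6))*(10.5-(-5.1))
= 0

Yes, collinear


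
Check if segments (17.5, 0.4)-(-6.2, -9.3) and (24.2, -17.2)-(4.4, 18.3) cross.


Cross products: d1=-110.63, d2=922.78, d3=482.11, d4=-551.3
d1*d2 < 0 and d3*d4 < 0? yes

Yes, they intersect


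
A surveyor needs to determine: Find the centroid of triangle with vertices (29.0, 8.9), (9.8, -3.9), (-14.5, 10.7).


Centroid = ((x_A+x_B+x_C)/3, (y_A+y_B+y_C)/3)
= ((29+9.8+(-14.5))/3, (8.9+(-3.9)+10.7)/3)
= (8.1, 5.2333)

(8.1, 5.2333)


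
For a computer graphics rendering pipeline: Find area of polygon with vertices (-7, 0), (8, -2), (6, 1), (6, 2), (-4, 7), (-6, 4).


Shoelace sum: ((-7)*(-2) - 8*0) + (8*1 - 6*(-2)) + (6*2 - 6*1) + (6*7 - (-4)*2) + ((-4)*4 - (-6)*7) + ((-6)*0 - (-7)*4)
= 144
Area = |144|/2 = 72

72


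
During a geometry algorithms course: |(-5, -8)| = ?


|u| = sqrt((-5)^2 + (-8)^2) = sqrt(89) = 9.434

9.434


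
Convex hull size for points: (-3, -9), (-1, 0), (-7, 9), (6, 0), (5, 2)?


Convex hull vertices (CCW): (-7, 9), (-3, -9), (6, 0), (5, 2)
Count = 4

4


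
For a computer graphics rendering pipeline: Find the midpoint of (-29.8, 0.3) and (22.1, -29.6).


M = (((-29.8)+22.1)/2, (0.3+(-29.6))/2)
= (-3.85, -14.65)

(-3.85, -14.65)


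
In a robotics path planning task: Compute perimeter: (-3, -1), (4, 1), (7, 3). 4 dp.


Sides: (-3, -1)->(4, 1): sqrt(53) = 7.28011, (4, 1)->(7, 3): sqrt(13) = 3.605551, (7, 3)->(-3, -1): sqrt(116) = 10.77033
Sum = 21.655991
Perimeter = 21.656

21.656


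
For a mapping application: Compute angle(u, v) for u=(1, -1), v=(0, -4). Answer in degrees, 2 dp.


u.v = 4, |u| = sqrt(2) = 1.4142, |v| = sqrt(16) = 4
cos(theta) = u.v/(|u||v|) = 4/sqrt(32) = 0.707107
theta = acos(0.707107) = 45 degrees

45 degrees


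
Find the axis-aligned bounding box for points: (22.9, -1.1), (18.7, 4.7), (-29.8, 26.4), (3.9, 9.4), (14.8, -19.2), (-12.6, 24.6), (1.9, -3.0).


x range: [-29.8, 22.9]
y range: [-19.2, 26.4]
Bounding box: (-29.8,-19.2) to (22.9,26.4)

(-29.8,-19.2) to (22.9,26.4)


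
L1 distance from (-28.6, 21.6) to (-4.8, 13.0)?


|(-28.6)-(-4.8)| + |21.6-13| = 23.8 + 8.6 = 32.4

32.4


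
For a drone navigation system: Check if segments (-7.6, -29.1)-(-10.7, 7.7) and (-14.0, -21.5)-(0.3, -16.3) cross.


Cross products: d1=-141.96, d2=400.4, d3=211.96, d4=-330.4
d1*d2 < 0 and d3*d4 < 0? yes

Yes, they intersect


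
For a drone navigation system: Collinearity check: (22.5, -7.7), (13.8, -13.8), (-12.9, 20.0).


Cross product: (13.8-22.5)*(20-(-7.7)) - ((-13.8)-(-7.7))*((-12.9)-22.5)
= -456.93

No, not collinear


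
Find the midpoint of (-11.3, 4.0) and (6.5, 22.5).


M = (((-11.3)+6.5)/2, (4+22.5)/2)
= (-2.4, 13.25)

(-2.4, 13.25)


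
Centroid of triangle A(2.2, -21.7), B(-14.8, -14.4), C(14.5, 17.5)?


Centroid = ((x_A+x_B+x_C)/3, (y_A+y_B+y_C)/3)
= ((2.2+(-14.8)+14.5)/3, ((-21.7)+(-14.4)+17.5)/3)
= (0.6333, -6.2)

(0.6333, -6.2)


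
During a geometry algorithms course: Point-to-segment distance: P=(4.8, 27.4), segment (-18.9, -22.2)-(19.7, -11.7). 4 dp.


Project P onto AB: t = 0.8971 (clamped to [0,1])
Closest point on segment: (15.7298, -12.78)
Distance: 41.64

41.64


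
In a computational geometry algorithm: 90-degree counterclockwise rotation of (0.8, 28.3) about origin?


90° CCW: (x,y) -> (-y, x)
(0.8,28.3) -> (-28.3, 0.8)

(-28.3, 0.8)


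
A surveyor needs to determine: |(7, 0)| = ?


|u| = sqrt(7^2 + 0^2) = sqrt(49) = 7

7


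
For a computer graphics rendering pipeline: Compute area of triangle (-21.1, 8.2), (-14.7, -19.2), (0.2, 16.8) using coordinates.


Area = |x_A(y_B-y_C) + x_B(y_C-y_A) + x_C(y_A-y_B)|/2
= |759.6 + (-126.42) + 5.48|/2
= 638.66/2 = 319.33

319.33


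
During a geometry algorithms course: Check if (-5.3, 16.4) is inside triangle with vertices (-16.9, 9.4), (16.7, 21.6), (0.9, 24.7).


Cross products: AB x AP = 93.68, BC x BP = 150.36, CA x CP = 52.88
All same sign? yes

Yes, inside


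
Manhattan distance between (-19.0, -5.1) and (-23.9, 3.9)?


|(-19)-(-23.9)| + |(-5.1)-3.9| = 4.9 + 9 = 13.9

13.9


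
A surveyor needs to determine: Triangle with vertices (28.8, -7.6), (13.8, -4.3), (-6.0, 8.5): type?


Side lengths squared: AB^2=235.89, BC^2=555.88, CA^2=1470.25
Sorted: [235.89, 555.88, 1470.25]
By sides: Scalene, By angles: Obtuse

Scalene, Obtuse


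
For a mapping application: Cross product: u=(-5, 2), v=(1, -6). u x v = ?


u x v = u_x*v_y - u_y*v_x = (-5)*(-6) - 2*1
= 30 - 2 = 28

28


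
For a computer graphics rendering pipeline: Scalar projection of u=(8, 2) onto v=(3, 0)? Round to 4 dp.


u.v = 24, |v| = sqrt(9) = 3
Scalar projection = u.v / |v| = 24 / sqrt(9) = 8

8


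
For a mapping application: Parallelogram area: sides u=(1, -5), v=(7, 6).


|u x v| = |1*6 - (-5)*7|
= |6 - (-35)| = 41

41


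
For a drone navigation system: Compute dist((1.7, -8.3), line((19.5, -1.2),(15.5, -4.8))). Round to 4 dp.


|cross product| = 35.68
|line direction| = sqrt(28.96) = 5.3814
Distance = 35.68/sqrt(28.96) = 6.6302

6.6302


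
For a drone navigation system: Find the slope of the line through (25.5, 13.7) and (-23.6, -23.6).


slope = (y2-y1)/(x2-x1) = ((-23.6)-13.7)/((-23.6)-25.5) = (-37.3)/(-49.1) = 0.7597

0.7597


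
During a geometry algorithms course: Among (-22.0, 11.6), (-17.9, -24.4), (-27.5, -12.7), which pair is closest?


d(P0,P1) = 36.2327, d(P0,P2) = 24.9147, d(P1,P2) = 15.1344
Closest: P1 and P2

Closest pair: (-17.9, -24.4) and (-27.5, -12.7), distance = 15.1344


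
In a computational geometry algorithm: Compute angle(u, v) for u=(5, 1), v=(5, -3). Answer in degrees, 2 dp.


u.v = 22, |u| = sqrt(26) = 5.099, |v| = sqrt(34) = 5.831
cos(theta) = u.v/(|u||v|) = 22/sqrt(884) = 0.73994
theta = acos(0.73994) = 42.27 degrees

42.27 degrees


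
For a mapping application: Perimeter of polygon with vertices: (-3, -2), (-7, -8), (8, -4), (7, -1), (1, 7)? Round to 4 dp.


Sides: (-3, -2)->(-7, -8): sqrt(52) = 7.211103, (-7, -8)->(8, -4): sqrt(241) = 15.524175, (8, -4)->(7, -1): sqrt(10) = 3.162278, (7, -1)->(1, 7): sqrt(100) = 10, (1, 7)->(-3, -2): sqrt(97) = 9.848858
Sum = 45.746414
Perimeter = 45.7464

45.7464


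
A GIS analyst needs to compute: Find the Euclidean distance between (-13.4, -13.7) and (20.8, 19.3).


dx=34.2, dy=33
d^2 = 34.2^2 + 33^2 = 2258.64
d = sqrt(2258.64) = 47.5252

47.5252


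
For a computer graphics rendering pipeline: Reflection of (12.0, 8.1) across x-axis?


Reflection over x-axis: (x,y) -> (x,-y)
(12, 8.1) -> (12, -8.1)

(12, -8.1)


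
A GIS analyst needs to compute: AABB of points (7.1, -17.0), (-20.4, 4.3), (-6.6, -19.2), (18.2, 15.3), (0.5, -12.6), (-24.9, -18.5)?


x range: [-24.9, 18.2]
y range: [-19.2, 15.3]
Bounding box: (-24.9,-19.2) to (18.2,15.3)

(-24.9,-19.2) to (18.2,15.3)


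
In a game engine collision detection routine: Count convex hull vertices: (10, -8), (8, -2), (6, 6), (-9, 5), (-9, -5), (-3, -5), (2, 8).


Convex hull vertices (CCW): (-9, -5), (10, -8), (6, 6), (2, 8), (-9, 5)
Count = 5

5


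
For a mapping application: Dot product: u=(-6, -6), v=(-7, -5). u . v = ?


u . v = u_x*v_x + u_y*v_y = (-6)*(-7) + (-6)*(-5)
= 42 + 30 = 72

72


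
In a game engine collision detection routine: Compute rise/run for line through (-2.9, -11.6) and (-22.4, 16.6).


slope = (y2-y1)/(x2-x1) = (16.6-(-11.6))/((-22.4)-(-2.9)) = 28.2/(-19.5) = -1.4462

-1.4462


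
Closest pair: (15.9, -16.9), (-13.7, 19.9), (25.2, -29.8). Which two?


d(P0,P1) = 47.2271, d(P0,P2) = 15.9028, d(P1,P2) = 63.1134
Closest: P0 and P2

Closest pair: (15.9, -16.9) and (25.2, -29.8), distance = 15.9028


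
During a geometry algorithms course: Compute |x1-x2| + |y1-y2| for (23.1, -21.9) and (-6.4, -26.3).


|23.1-(-6.4)| + |(-21.9)-(-26.3)| = 29.5 + 4.4 = 33.9

33.9


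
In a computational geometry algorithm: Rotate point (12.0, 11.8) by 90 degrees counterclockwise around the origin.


90° CCW: (x,y) -> (-y, x)
(12,11.8) -> (-11.8, 12)

(-11.8, 12)


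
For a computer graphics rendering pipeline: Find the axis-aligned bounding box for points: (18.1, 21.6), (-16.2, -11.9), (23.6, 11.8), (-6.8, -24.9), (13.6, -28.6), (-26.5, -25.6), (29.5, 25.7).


x range: [-26.5, 29.5]
y range: [-28.6, 25.7]
Bounding box: (-26.5,-28.6) to (29.5,25.7)

(-26.5,-28.6) to (29.5,25.7)


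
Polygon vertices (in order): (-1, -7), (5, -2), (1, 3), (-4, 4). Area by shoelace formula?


Shoelace sum: ((-1)*(-2) - 5*(-7)) + (5*3 - 1*(-2)) + (1*4 - (-4)*3) + ((-4)*(-7) - (-1)*4)
= 102
Area = |102|/2 = 51

51


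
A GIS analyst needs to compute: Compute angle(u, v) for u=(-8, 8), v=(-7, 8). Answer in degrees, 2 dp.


u.v = 120, |u| = sqrt(128) = 11.3137, |v| = sqrt(113) = 10.6301
cos(theta) = u.v/(|u||v|) = 120/sqrt(14464) = 0.997785
theta = acos(0.997785) = 3.81 degrees

3.81 degrees


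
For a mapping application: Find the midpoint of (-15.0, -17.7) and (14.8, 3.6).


M = (((-15)+14.8)/2, ((-17.7)+3.6)/2)
= (-0.1, -7.05)

(-0.1, -7.05)


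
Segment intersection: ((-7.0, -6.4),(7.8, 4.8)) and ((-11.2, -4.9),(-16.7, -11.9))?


Cross products: d1=37.65, d2=79.65, d3=69.24, d4=27.24
d1*d2 < 0 and d3*d4 < 0? no

No, they don't intersect


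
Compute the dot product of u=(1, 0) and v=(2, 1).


u . v = u_x*v_x + u_y*v_y = 1*2 + 0*1
= 2 + 0 = 2

2


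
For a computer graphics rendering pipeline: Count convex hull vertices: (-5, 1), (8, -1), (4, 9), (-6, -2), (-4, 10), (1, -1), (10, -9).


Convex hull vertices (CCW): (-6, -2), (10, -9), (8, -1), (4, 9), (-4, 10)
Count = 5

5


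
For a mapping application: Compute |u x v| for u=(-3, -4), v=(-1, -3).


|u x v| = |(-3)*(-3) - (-4)*(-1)|
= |9 - 4| = 5

5


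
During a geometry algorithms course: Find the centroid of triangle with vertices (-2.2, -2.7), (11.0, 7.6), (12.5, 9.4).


Centroid = ((x_A+x_B+x_C)/3, (y_A+y_B+y_C)/3)
= (((-2.2)+11+12.5)/3, ((-2.7)+7.6+9.4)/3)
= (7.1, 4.7667)

(7.1, 4.7667)


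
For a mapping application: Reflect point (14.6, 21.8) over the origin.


Reflection over origin: (x,y) -> (-x,-y)
(14.6, 21.8) -> (-14.6, -21.8)

(-14.6, -21.8)


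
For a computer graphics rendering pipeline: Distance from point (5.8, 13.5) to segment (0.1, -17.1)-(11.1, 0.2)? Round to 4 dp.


Project P onto AB: t = 1 (clamped to [0,1])
Closest point on segment: (11.1, 0.2)
Distance: 14.3171

14.3171


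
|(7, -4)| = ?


|u| = sqrt(7^2 + (-4)^2) = sqrt(65) = 8.0623

8.0623


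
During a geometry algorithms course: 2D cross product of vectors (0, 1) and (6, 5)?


u x v = u_x*v_y - u_y*v_x = 0*5 - 1*6
= 0 - 6 = -6

-6


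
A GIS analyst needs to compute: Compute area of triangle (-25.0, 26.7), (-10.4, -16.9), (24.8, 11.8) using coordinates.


Area = |x_A(y_B-y_C) + x_B(y_C-y_A) + x_C(y_A-y_B)|/2
= |717.5 + 154.96 + 1081.28|/2
= 1953.74/2 = 976.87

976.87


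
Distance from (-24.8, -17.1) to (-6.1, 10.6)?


dx=18.7, dy=27.7
d^2 = 18.7^2 + 27.7^2 = 1116.98
d = sqrt(1116.98) = 33.4213

33.4213


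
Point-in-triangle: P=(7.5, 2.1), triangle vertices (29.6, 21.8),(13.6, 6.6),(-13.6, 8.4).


Cross products: AB x AP = -20.72, BC x BP = 133.38, CA x CP = -554.9
All same sign? no

No, outside


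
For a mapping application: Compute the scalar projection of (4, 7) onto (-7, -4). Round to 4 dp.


u.v = -56, |v| = sqrt(65) = 8.0623
Scalar projection = u.v / |v| = -56 / sqrt(65) = -6.9459

-6.9459


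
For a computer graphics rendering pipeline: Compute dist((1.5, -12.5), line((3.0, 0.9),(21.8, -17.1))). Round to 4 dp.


|cross product| = 278.92
|line direction| = sqrt(677.44) = 26.0277
Distance = 278.92/sqrt(677.44) = 10.7163

10.7163


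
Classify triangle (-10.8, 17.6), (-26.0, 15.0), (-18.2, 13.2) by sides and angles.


Side lengths squared: AB^2=237.8, BC^2=64.08, CA^2=74.12
Sorted: [64.08, 74.12, 237.8]
By sides: Scalene, By angles: Obtuse

Scalene, Obtuse


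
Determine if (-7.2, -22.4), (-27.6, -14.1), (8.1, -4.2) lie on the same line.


Cross product: ((-27.6)-(-7.2))*((-4.2)-(-22.4)) - ((-14.1)-(-22.4))*(8.1-(-7.2))
= -498.27

No, not collinear


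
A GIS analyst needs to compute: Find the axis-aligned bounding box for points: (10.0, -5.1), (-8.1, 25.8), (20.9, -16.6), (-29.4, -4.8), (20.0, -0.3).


x range: [-29.4, 20.9]
y range: [-16.6, 25.8]
Bounding box: (-29.4,-16.6) to (20.9,25.8)

(-29.4,-16.6) to (20.9,25.8)


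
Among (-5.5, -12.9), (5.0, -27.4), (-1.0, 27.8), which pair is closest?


d(P0,P1) = 17.9025, d(P0,P2) = 40.948, d(P1,P2) = 55.5251
Closest: P0 and P1

Closest pair: (-5.5, -12.9) and (5.0, -27.4), distance = 17.9025


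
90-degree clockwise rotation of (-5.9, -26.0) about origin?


90° CW: (x,y) -> (y, -x)
(-5.9,-26) -> (-26, 5.9)

(-26, 5.9)


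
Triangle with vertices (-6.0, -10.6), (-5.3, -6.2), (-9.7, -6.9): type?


Side lengths squared: AB^2=19.85, BC^2=19.85, CA^2=27.38
Sorted: [19.85, 19.85, 27.38]
By sides: Isosceles, By angles: Acute

Isosceles, Acute


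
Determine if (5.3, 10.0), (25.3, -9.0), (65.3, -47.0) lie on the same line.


Cross product: (25.3-5.3)*((-47)-10) - ((-9)-10)*(65.3-5.3)
= 0

Yes, collinear


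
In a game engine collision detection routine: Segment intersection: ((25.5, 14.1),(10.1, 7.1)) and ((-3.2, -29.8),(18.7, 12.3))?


Cross products: d1=-246.86, d2=248.18, d3=475.16, d4=-19.88
d1*d2 < 0 and d3*d4 < 0? yes

Yes, they intersect


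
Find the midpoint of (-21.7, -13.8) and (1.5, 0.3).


M = (((-21.7)+1.5)/2, ((-13.8)+0.3)/2)
= (-10.1, -6.75)

(-10.1, -6.75)


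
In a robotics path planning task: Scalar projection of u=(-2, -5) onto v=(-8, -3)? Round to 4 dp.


u.v = 31, |v| = sqrt(73) = 8.544
Scalar projection = u.v / |v| = 31 / sqrt(73) = 3.6283

3.6283


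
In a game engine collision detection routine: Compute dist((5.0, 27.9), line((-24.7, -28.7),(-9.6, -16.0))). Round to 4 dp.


|cross product| = 477.47
|line direction| = sqrt(389.3) = 19.7307
Distance = 477.47/sqrt(389.3) = 24.1994

24.1994


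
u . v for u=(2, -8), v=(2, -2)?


u . v = u_x*v_x + u_y*v_y = 2*2 + (-8)*(-2)
= 4 + 16 = 20

20


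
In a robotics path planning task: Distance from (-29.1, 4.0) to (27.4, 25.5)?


dx=56.5, dy=21.5
d^2 = 56.5^2 + 21.5^2 = 3654.5
d = sqrt(3654.5) = 60.4525

60.4525


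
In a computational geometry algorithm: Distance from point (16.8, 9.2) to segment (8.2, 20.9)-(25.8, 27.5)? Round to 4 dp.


Project P onto AB: t = 0.2098 (clamped to [0,1])
Closest point on segment: (11.8932, 22.2849)
Distance: 13.9747

13.9747


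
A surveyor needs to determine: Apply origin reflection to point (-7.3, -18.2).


Reflection over origin: (x,y) -> (-x,-y)
(-7.3, -18.2) -> (7.3, 18.2)

(7.3, 18.2)


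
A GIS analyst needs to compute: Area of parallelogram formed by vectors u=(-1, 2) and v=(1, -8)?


|u x v| = |(-1)*(-8) - 2*1|
= |8 - 2| = 6

6


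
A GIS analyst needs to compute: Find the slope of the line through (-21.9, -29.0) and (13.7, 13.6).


slope = (y2-y1)/(x2-x1) = (13.6-(-29))/(13.7-(-21.9)) = 42.6/35.6 = 1.1966

1.1966


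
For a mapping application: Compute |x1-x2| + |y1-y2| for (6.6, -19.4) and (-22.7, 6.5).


|6.6-(-22.7)| + |(-19.4)-6.5| = 29.3 + 25.9 = 55.2

55.2


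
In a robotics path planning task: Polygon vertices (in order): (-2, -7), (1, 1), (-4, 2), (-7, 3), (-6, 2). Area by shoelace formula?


Shoelace sum: ((-2)*1 - 1*(-7)) + (1*2 - (-4)*1) + ((-4)*3 - (-7)*2) + ((-7)*2 - (-6)*3) + ((-6)*(-7) - (-2)*2)
= 63
Area = |63|/2 = 31.5

31.5


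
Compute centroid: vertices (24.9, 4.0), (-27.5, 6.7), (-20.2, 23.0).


Centroid = ((x_A+x_B+x_C)/3, (y_A+y_B+y_C)/3)
= ((24.9+(-27.5)+(-20.2))/3, (4+6.7+23)/3)
= (-7.6, 11.2333)

(-7.6, 11.2333)


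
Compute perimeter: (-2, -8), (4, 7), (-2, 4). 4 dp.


Sides: (-2, -8)->(4, 7): sqrt(261) = 16.155494, (4, 7)->(-2, 4): sqrt(45) = 6.708204, (-2, 4)->(-2, -8): sqrt(144) = 12
Sum = 34.863698
Perimeter = 34.8637

34.8637


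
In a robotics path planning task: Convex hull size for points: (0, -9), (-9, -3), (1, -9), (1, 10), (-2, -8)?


Convex hull vertices (CCW): (-9, -3), (-2, -8), (0, -9), (1, -9), (1, 10)
Count = 5

5


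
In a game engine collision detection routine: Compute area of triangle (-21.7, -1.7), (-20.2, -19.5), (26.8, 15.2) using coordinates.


Area = |x_A(y_B-y_C) + x_B(y_C-y_A) + x_C(y_A-y_B)|/2
= |752.99 + (-341.38) + 477.04|/2
= 888.65/2 = 444.325

444.325


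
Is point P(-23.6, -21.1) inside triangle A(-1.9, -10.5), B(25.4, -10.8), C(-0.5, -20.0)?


Cross products: AB x AP = -295.89, BC x BP = -184.03, CA x CP = 220.99
All same sign? no

No, outside


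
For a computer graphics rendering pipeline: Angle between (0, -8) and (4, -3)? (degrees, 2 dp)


u.v = 24, |u| = sqrt(64) = 8, |v| = sqrt(25) = 5
cos(theta) = u.v/(|u||v|) = 24/sqrt(1600) = 0.6
theta = acos(0.6) = 53.13 degrees

53.13 degrees


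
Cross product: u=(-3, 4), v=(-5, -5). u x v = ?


u x v = u_x*v_y - u_y*v_x = (-3)*(-5) - 4*(-5)
= 15 - (-20) = 35

35


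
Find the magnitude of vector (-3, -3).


|u| = sqrt((-3)^2 + (-3)^2) = sqrt(18) = 4.2426

4.2426


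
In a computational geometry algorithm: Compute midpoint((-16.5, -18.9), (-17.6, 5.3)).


M = (((-16.5)+(-17.6))/2, ((-18.9)+5.3)/2)
= (-17.05, -6.8)

(-17.05, -6.8)


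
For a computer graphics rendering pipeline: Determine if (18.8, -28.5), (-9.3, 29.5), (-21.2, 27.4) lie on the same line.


Cross product: ((-9.3)-18.8)*(27.4-(-28.5)) - (29.5-(-28.5))*((-21.2)-18.8)
= 749.21

No, not collinear


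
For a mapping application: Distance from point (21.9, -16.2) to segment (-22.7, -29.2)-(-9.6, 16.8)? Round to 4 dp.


Project P onto AB: t = 0.5168 (clamped to [0,1])
Closest point on segment: (-15.9298, -5.4267)
Distance: 39.3339

39.3339


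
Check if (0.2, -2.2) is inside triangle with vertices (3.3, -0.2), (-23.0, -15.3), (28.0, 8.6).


Cross products: AB x AP = 5.79, BC x BP = 113.62, CA x CP = 22.12
All same sign? yes

Yes, inside


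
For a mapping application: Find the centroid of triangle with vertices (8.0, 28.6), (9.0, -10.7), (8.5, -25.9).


Centroid = ((x_A+x_B+x_C)/3, (y_A+y_B+y_C)/3)
= ((8+9+8.5)/3, (28.6+(-10.7)+(-25.9))/3)
= (8.5, -2.6667)

(8.5, -2.6667)


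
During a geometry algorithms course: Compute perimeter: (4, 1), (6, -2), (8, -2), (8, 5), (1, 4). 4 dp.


Sides: (4, 1)->(6, -2): sqrt(13) = 3.605551, (6, -2)->(8, -2): sqrt(4) = 2, (8, -2)->(8, 5): sqrt(49) = 7, (8, 5)->(1, 4): sqrt(50) = 7.071068, (1, 4)->(4, 1): sqrt(18) = 4.242641
Sum = 23.91926
Perimeter = 23.9193

23.9193


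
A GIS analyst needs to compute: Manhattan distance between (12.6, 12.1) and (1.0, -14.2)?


|12.6-1| + |12.1-(-14.2)| = 11.6 + 26.3 = 37.9

37.9


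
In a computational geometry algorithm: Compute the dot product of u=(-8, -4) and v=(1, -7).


u . v = u_x*v_x + u_y*v_y = (-8)*1 + (-4)*(-7)
= (-8) + 28 = 20

20


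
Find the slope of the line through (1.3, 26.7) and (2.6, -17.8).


slope = (y2-y1)/(x2-x1) = ((-17.8)-26.7)/(2.6-1.3) = (-44.5)/1.3 = -34.2308

-34.2308


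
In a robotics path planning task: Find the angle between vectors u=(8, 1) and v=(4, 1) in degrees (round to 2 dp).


u.v = 33, |u| = sqrt(65) = 8.0623, |v| = sqrt(17) = 4.1231
cos(theta) = u.v/(|u||v|) = 33/sqrt(1105) = 0.992734
theta = acos(0.992734) = 6.91 degrees

6.91 degrees


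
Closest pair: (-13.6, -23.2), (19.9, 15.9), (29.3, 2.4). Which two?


d(P0,P1) = 51.4884, d(P0,P2) = 49.9577, d(P1,P2) = 16.4502
Closest: P1 and P2

Closest pair: (19.9, 15.9) and (29.3, 2.4), distance = 16.4502


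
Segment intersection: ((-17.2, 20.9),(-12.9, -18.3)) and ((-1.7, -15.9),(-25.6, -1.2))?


Cross products: d1=-651.67, d2=222, d3=449.36, d4=-424.31
d1*d2 < 0 and d3*d4 < 0? yes

Yes, they intersect


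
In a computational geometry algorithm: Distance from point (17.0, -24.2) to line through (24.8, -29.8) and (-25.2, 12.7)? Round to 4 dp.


|cross product| = 51.5
|line direction| = sqrt(4306.25) = 65.622
Distance = 51.5/sqrt(4306.25) = 0.7848

0.7848


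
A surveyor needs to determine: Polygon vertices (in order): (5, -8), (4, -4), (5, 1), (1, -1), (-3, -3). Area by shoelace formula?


Shoelace sum: (5*(-4) - 4*(-8)) + (4*1 - 5*(-4)) + (5*(-1) - 1*1) + (1*(-3) - (-3)*(-1)) + ((-3)*(-8) - 5*(-3))
= 63
Area = |63|/2 = 31.5

31.5


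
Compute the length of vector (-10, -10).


|u| = sqrt((-10)^2 + (-10)^2) = sqrt(200) = 14.1421

14.1421


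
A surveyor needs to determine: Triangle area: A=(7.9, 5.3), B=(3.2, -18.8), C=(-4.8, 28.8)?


Area = |x_A(y_B-y_C) + x_B(y_C-y_A) + x_C(y_A-y_B)|/2
= |(-376.04) + 75.2 + (-115.68)|/2
= 416.52/2 = 208.26

208.26


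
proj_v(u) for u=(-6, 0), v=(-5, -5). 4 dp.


u.v = 30, |v| = sqrt(50) = 7.0711
Scalar projection = u.v / |v| = 30 / sqrt(50) = 4.2426

4.2426


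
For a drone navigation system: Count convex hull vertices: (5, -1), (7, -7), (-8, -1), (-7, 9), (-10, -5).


Convex hull vertices (CCW): (-10, -5), (7, -7), (5, -1), (-7, 9)
Count = 4

4


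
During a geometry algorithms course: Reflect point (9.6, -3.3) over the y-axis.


Reflection over y-axis: (x,y) -> (-x,y)
(9.6, -3.3) -> (-9.6, -3.3)

(-9.6, -3.3)


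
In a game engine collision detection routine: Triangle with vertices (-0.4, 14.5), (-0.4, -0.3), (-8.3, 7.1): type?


Side lengths squared: AB^2=219.04, BC^2=117.17, CA^2=117.17
Sorted: [117.17, 117.17, 219.04]
By sides: Isosceles, By angles: Acute

Isosceles, Acute


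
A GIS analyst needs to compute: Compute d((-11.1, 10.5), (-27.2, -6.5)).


dx=-16.1, dy=-17
d^2 = (-16.1)^2 + (-17)^2 = 548.21
d = sqrt(548.21) = 23.4139

23.4139


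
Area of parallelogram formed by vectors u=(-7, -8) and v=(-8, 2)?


|u x v| = |(-7)*2 - (-8)*(-8)|
= |(-14) - 64| = 78

78


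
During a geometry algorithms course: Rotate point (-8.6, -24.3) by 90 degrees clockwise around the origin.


90° CW: (x,y) -> (y, -x)
(-8.6,-24.3) -> (-24.3, 8.6)

(-24.3, 8.6)


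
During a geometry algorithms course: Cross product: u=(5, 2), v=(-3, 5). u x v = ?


u x v = u_x*v_y - u_y*v_x = 5*5 - 2*(-3)
= 25 - (-6) = 31

31


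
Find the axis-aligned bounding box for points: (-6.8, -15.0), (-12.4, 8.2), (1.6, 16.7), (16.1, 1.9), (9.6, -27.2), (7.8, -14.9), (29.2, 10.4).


x range: [-12.4, 29.2]
y range: [-27.2, 16.7]
Bounding box: (-12.4,-27.2) to (29.2,16.7)

(-12.4,-27.2) to (29.2,16.7)


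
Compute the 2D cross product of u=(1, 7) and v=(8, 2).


u x v = u_x*v_y - u_y*v_x = 1*2 - 7*8
= 2 - 56 = -54

-54


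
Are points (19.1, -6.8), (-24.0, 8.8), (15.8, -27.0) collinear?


Cross product: ((-24)-19.1)*((-27)-(-6.8)) - (8.8-(-6.8))*(15.8-19.1)
= 922.1

No, not collinear


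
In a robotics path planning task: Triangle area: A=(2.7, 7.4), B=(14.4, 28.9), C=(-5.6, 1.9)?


Area = |x_A(y_B-y_C) + x_B(y_C-y_A) + x_C(y_A-y_B)|/2
= |72.9 + (-79.2) + 120.4|/2
= 114.1/2 = 57.05

57.05


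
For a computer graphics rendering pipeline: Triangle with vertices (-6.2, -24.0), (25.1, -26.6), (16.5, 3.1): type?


Side lengths squared: AB^2=986.45, BC^2=956.05, CA^2=1249.7
Sorted: [956.05, 986.45, 1249.7]
By sides: Scalene, By angles: Acute

Scalene, Acute


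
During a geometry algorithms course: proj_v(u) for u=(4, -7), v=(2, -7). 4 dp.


u.v = 57, |v| = sqrt(53) = 7.2801
Scalar projection = u.v / |v| = 57 / sqrt(53) = 7.8296

7.8296


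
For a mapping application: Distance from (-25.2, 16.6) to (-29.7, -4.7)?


dx=-4.5, dy=-21.3
d^2 = (-4.5)^2 + (-21.3)^2 = 473.94
d = sqrt(473.94) = 21.7702

21.7702


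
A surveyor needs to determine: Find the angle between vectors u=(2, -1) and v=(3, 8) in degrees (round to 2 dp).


u.v = -2, |u| = sqrt(5) = 2.2361, |v| = sqrt(73) = 8.544
cos(theta) = u.v/(|u||v|) = -2/sqrt(365) = -0.104685
theta = acos(-0.104685) = 96.01 degrees

96.01 degrees


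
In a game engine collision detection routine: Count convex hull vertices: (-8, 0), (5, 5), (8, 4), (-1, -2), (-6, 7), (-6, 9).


Convex hull vertices (CCW): (-8, 0), (-1, -2), (8, 4), (-6, 9)
Count = 4

4


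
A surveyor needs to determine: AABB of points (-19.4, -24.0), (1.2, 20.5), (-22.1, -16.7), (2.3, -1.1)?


x range: [-22.1, 2.3]
y range: [-24, 20.5]
Bounding box: (-22.1,-24) to (2.3,20.5)

(-22.1,-24) to (2.3,20.5)


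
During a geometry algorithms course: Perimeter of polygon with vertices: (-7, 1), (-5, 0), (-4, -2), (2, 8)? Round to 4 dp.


Sides: (-7, 1)->(-5, 0): sqrt(5) = 2.236068, (-5, 0)->(-4, -2): sqrt(5) = 2.236068, (-4, -2)->(2, 8): sqrt(136) = 11.661904, (2, 8)->(-7, 1): sqrt(130) = 11.401754
Sum = 27.535794
Perimeter = 27.5358

27.5358


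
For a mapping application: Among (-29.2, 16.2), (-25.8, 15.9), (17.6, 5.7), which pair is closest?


d(P0,P1) = 3.4132, d(P0,P2) = 47.9634, d(P1,P2) = 44.5825
Closest: P0 and P1

Closest pair: (-29.2, 16.2) and (-25.8, 15.9), distance = 3.4132


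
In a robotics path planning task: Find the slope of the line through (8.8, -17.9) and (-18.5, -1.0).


slope = (y2-y1)/(x2-x1) = ((-1)-(-17.9))/((-18.5)-8.8) = 16.9/(-27.3) = -0.619

-0.619


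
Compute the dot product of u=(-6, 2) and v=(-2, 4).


u . v = u_x*v_x + u_y*v_y = (-6)*(-2) + 2*4
= 12 + 8 = 20

20


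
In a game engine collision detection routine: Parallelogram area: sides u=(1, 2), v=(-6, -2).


|u x v| = |1*(-2) - 2*(-6)|
= |(-2) - (-12)| = 10

10


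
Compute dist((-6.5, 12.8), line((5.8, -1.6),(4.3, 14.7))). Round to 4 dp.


|cross product| = 178.89
|line direction| = sqrt(267.94) = 16.3689
Distance = 178.89/sqrt(267.94) = 10.9287

10.9287


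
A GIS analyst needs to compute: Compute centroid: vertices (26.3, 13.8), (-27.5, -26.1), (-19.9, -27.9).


Centroid = ((x_A+x_B+x_C)/3, (y_A+y_B+y_C)/3)
= ((26.3+(-27.5)+(-19.9))/3, (13.8+(-26.1)+(-27.9))/3)
= (-7.0333, -13.4)

(-7.0333, -13.4)


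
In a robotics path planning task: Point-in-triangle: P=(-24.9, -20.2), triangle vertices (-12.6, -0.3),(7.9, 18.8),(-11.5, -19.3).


Cross products: AB x AP = -173.02, BC x BP = -493.08, CA x CP = 255.59
All same sign? no

No, outside


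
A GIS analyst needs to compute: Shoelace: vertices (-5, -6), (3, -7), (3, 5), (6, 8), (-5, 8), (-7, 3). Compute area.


Shoelace sum: ((-5)*(-7) - 3*(-6)) + (3*5 - 3*(-7)) + (3*8 - 6*5) + (6*8 - (-5)*8) + ((-5)*3 - (-7)*8) + ((-7)*(-6) - (-5)*3)
= 269
Area = |269|/2 = 134.5

134.5


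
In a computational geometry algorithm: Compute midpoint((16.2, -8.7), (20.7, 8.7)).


M = ((16.2+20.7)/2, ((-8.7)+8.7)/2)
= (18.45, 0)

(18.45, 0)


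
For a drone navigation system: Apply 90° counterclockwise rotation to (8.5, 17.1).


90° CCW: (x,y) -> (-y, x)
(8.5,17.1) -> (-17.1, 8.5)

(-17.1, 8.5)


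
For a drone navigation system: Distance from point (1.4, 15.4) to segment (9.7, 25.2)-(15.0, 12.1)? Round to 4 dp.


Project P onto AB: t = 0.4226 (clamped to [0,1])
Closest point on segment: (11.9397, 19.6642)
Distance: 11.3696

11.3696


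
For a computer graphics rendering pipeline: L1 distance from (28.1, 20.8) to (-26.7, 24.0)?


|28.1-(-26.7)| + |20.8-24| = 54.8 + 3.2 = 58

58


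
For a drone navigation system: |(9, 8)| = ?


|u| = sqrt(9^2 + 8^2) = sqrt(145) = 12.0416

12.0416


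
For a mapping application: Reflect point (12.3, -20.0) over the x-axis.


Reflection over x-axis: (x,y) -> (x,-y)
(12.3, -20) -> (12.3, 20)

(12.3, 20)


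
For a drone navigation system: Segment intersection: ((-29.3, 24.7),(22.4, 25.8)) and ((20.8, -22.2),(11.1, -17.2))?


Cross products: d1=-204.43, d2=-473.6, d3=-2479.84, d4=-2210.67
d1*d2 < 0 and d3*d4 < 0? no

No, they don't intersect


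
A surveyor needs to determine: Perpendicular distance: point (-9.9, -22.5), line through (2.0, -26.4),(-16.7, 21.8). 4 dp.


|cross product| = 500.65
|line direction| = sqrt(2672.93) = 51.7004
Distance = 500.65/sqrt(2672.93) = 9.6837

9.6837


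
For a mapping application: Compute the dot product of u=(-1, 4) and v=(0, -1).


u . v = u_x*v_x + u_y*v_y = (-1)*0 + 4*(-1)
= 0 + (-4) = -4

-4


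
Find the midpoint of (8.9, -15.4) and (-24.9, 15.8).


M = ((8.9+(-24.9))/2, ((-15.4)+15.8)/2)
= (-8, 0.2)

(-8, 0.2)


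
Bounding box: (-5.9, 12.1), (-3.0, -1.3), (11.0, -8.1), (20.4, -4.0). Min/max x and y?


x range: [-5.9, 20.4]
y range: [-8.1, 12.1]
Bounding box: (-5.9,-8.1) to (20.4,12.1)

(-5.9,-8.1) to (20.4,12.1)


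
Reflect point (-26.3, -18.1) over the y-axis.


Reflection over y-axis: (x,y) -> (-x,y)
(-26.3, -18.1) -> (26.3, -18.1)

(26.3, -18.1)


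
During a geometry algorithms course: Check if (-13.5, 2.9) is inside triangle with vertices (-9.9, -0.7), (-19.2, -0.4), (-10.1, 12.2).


Cross products: AB x AP = -32.4, BC x BP = -41.79, CA x CP = -45.72
All same sign? yes

Yes, inside


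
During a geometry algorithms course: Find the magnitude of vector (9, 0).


|u| = sqrt(9^2 + 0^2) = sqrt(81) = 9

9


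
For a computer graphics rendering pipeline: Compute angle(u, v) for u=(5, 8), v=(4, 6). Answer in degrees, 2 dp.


u.v = 68, |u| = sqrt(89) = 9.434, |v| = sqrt(52) = 7.2111
cos(theta) = u.v/(|u||v|) = 68/sqrt(4628) = 0.999568
theta = acos(0.999568) = 1.68 degrees

1.68 degrees


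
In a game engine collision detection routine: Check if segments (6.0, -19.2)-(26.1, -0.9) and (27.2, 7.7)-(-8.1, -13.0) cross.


Cross products: d1=510.73, d2=280.81, d3=152.73, d4=382.65
d1*d2 < 0 and d3*d4 < 0? no

No, they don't intersect


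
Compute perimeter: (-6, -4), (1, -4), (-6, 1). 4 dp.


Sides: (-6, -4)->(1, -4): sqrt(49) = 7, (1, -4)->(-6, 1): sqrt(74) = 8.602325, (-6, 1)->(-6, -4): sqrt(25) = 5
Sum = 20.602325
Perimeter = 20.6023

20.6023


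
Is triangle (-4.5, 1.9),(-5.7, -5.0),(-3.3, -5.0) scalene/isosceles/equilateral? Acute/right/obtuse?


Side lengths squared: AB^2=49.05, BC^2=5.76, CA^2=49.05
Sorted: [5.76, 49.05, 49.05]
By sides: Isosceles, By angles: Acute

Isosceles, Acute


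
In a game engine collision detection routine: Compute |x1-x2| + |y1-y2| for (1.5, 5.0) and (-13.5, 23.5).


|1.5-(-13.5)| + |5-23.5| = 15 + 18.5 = 33.5

33.5


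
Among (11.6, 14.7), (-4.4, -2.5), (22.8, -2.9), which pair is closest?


d(P0,P1) = 23.4913, d(P0,P2) = 20.8614, d(P1,P2) = 27.2029
Closest: P0 and P2

Closest pair: (11.6, 14.7) and (22.8, -2.9), distance = 20.8614


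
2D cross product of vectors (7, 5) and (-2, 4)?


u x v = u_x*v_y - u_y*v_x = 7*4 - 5*(-2)
= 28 - (-10) = 38

38


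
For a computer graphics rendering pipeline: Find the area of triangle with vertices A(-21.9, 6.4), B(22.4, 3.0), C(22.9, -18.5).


Area = |x_A(y_B-y_C) + x_B(y_C-y_A) + x_C(y_A-y_B)|/2
= |(-470.85) + (-557.76) + 77.86|/2
= 950.75/2 = 475.375

475.375


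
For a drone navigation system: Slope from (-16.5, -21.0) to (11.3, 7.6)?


slope = (y2-y1)/(x2-x1) = (7.6-(-21))/(11.3-(-16.5)) = 28.6/27.8 = 1.0288

1.0288


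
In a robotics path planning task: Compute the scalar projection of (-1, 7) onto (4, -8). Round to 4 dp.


u.v = -60, |v| = sqrt(80) = 8.9443
Scalar projection = u.v / |v| = -60 / sqrt(80) = -6.7082

-6.7082


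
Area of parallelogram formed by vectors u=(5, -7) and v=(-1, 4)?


|u x v| = |5*4 - (-7)*(-1)|
= |20 - 7| = 13

13


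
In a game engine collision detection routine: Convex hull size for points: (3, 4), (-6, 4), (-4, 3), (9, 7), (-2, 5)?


Convex hull vertices (CCW): (-6, 4), (-4, 3), (3, 4), (9, 7), (-2, 5)
Count = 5

5


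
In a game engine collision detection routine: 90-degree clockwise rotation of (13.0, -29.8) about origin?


90° CW: (x,y) -> (y, -x)
(13,-29.8) -> (-29.8, -13)

(-29.8, -13)


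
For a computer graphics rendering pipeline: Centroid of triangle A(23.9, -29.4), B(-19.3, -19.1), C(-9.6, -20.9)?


Centroid = ((x_A+x_B+x_C)/3, (y_A+y_B+y_C)/3)
= ((23.9+(-19.3)+(-9.6))/3, ((-29.4)+(-19.1)+(-20.9))/3)
= (-1.6667, -23.1333)

(-1.6667, -23.1333)


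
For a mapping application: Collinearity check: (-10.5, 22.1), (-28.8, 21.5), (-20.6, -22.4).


Cross product: ((-28.8)-(-10.5))*((-22.4)-22.1) - (21.5-22.1)*((-20.6)-(-10.5))
= 808.29

No, not collinear


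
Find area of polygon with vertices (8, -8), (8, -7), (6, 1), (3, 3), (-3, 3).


Shoelace sum: (8*(-7) - 8*(-8)) + (8*1 - 6*(-7)) + (6*3 - 3*1) + (3*3 - (-3)*3) + ((-3)*(-8) - 8*3)
= 91
Area = |91|/2 = 45.5

45.5


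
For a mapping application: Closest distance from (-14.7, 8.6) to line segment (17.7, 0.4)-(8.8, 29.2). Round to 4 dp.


Project P onto AB: t = 0.5773 (clamped to [0,1])
Closest point on segment: (12.5625, 17.0249)
Distance: 28.5345

28.5345


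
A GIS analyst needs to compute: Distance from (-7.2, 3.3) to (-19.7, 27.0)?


dx=-12.5, dy=23.7
d^2 = (-12.5)^2 + 23.7^2 = 717.94
d = sqrt(717.94) = 26.7944

26.7944
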